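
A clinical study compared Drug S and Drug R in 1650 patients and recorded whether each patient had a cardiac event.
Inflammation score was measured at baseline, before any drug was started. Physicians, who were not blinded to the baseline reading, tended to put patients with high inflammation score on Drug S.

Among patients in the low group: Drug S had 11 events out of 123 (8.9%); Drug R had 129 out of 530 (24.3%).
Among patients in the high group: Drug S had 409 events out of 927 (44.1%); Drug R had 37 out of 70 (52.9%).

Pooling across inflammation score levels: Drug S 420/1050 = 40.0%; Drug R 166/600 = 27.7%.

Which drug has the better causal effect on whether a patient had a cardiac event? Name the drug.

Drug S

Inflammation score differs across drugs for reasons unrelated to any effect of the drug itself, and it separately predicts the outcome — a classic confounder. We must compare within inflammation score levels.
Within each level — low: 8.9% vs 24.3%; high: 44.1% vs 52.9% — Drug S is lower every time.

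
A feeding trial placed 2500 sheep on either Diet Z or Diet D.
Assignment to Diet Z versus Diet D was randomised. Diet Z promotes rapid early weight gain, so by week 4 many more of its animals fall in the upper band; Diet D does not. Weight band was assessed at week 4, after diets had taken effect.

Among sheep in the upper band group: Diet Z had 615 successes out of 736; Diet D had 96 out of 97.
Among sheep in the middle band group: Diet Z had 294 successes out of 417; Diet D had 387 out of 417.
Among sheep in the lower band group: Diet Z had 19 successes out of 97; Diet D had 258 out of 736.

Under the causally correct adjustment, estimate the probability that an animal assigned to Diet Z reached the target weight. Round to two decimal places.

0.74

Week-4 weight band is downstream of the diet. One should not condition on a consequence of treatment, so the overall rates are the right comparison.
So P(outcome | do(Diet Z)) is just the pooled rate for Diet Z: 928/1250 = 0.742.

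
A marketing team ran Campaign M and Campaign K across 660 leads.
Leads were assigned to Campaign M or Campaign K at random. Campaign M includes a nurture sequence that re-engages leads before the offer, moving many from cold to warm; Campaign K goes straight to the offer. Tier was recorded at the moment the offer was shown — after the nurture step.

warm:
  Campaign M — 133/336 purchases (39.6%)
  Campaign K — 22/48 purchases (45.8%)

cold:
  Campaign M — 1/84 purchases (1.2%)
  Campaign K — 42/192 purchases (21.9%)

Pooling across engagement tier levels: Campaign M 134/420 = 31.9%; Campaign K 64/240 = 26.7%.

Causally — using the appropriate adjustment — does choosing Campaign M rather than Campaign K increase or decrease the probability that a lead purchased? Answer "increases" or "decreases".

Because the campaign influences engagement tier, engagement tier is a post-treatment mediator, not a confounder. Stratifying on it would bias the estimate; the causal effect is the crude pooled difference.
Pooled: Campaign M 31.9% vs Campaign K 26.7%; Campaign M is higher overall.

increases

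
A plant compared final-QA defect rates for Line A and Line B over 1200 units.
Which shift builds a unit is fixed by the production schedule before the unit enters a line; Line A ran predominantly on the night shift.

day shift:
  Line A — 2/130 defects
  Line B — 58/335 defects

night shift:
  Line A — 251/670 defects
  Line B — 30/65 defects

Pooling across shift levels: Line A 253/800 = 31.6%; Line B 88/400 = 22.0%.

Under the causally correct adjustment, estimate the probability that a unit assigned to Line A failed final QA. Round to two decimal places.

0.24

Line A is lower inside every shift stratum but Line B is lower in aggregate. Whether to stratify depends on how shift relates to the line.
Shift is set before the line has any effect — it is not caused by the line — and it independently drives the outcome. That makes it a confounder, so the causal comparison is within shift levels.
Standardising Line A to the population shift mix: 0.388·2/130 + 0.613·251/670 = 0.235.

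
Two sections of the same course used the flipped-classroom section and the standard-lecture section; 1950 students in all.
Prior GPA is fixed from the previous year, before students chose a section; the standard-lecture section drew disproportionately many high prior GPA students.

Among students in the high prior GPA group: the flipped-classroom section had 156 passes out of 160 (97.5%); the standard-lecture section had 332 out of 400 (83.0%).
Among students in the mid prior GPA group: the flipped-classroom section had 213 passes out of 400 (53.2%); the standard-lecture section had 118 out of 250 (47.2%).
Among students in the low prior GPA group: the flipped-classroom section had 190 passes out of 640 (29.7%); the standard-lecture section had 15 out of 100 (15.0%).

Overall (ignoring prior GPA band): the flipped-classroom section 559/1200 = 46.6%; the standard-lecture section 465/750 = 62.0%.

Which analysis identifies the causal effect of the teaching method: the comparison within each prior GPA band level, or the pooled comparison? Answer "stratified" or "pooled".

stratified

Since prior GPA band is a pre-existing factor (not a product of the teaching method) and it affects the outcome on its own, it is a confounder. The stratified rates, not the pooled rate, identify the causal effect.
Within each level — high prior GPA: 97.5% vs 83.0%; mid prior GPA: 53.2% vs 47.2%; low prior GPA: 29.7% vs 15.0% — the flipped-classroom section is higher every time.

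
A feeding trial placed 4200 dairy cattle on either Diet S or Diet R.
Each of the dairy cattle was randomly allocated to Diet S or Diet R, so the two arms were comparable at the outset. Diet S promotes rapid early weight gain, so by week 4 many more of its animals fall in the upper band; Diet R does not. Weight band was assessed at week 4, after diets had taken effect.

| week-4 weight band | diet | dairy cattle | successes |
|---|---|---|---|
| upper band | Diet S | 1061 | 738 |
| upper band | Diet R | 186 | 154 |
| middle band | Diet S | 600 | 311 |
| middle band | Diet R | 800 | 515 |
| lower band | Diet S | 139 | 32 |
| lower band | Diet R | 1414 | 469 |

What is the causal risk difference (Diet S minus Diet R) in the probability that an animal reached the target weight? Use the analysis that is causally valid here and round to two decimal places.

+0.13

The distribution of week-4 weight band is itself part of what the diet does — it is an intermediate outcome. Holding it fixed would remove that part of the effect; the total effect is the pooled difference.
The causal difference is the pooled difference: 0.601 − 0.474 = +0.126.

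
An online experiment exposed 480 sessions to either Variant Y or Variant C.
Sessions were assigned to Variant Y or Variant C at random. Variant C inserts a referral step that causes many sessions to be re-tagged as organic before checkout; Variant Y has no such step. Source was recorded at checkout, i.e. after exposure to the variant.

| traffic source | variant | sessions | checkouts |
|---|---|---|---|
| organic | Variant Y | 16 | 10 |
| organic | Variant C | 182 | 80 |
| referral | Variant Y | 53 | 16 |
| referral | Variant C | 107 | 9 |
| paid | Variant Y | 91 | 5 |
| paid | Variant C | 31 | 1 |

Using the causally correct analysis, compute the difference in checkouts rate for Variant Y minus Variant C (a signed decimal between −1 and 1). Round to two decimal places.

-0.09

The traffic source-specific comparison favours Variant Y throughout, but the pooled figures favour Variant C. The question is whether to condition on traffic source.
Traffic source lies on the pathway variant → traffic source → outcome, so adjusting for it blocks the indirect effect. For the total causal effect of variant, use the unadjusted pooled rates.
The causal difference is the pooled difference: 0.194 − 0.281 = -0.087.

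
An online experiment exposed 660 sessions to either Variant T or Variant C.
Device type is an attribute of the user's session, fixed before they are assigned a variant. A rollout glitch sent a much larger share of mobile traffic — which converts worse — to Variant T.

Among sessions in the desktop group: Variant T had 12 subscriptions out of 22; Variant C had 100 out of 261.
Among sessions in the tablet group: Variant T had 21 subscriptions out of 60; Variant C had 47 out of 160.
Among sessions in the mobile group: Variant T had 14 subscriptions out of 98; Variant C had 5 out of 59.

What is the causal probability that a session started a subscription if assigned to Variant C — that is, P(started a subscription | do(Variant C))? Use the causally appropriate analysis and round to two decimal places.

0.28

Device type differs across variants for reasons unrelated to any effect of the variant itself, and it separately predicts the outcome — a classic confounder. We must compare within device type levels.
Standardising Variant C to the population device type mix: 0.429·100/261 + 0.333·47/160 + 0.238·5/59 = 0.282.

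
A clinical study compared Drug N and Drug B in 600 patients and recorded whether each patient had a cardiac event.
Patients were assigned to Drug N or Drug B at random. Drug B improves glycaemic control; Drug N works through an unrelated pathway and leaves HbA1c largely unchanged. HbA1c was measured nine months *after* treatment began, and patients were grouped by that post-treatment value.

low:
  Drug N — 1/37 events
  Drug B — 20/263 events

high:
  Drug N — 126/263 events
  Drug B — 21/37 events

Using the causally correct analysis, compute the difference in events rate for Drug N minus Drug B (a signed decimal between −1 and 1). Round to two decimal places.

+0.29

HbA1c here is a post-treatment variable shaped by the drug; conditioning on it would introduce bias rather than remove it. The overall comparison is the causal one.
The causal difference is the pooled difference: 0.423 − 0.137 = +0.287.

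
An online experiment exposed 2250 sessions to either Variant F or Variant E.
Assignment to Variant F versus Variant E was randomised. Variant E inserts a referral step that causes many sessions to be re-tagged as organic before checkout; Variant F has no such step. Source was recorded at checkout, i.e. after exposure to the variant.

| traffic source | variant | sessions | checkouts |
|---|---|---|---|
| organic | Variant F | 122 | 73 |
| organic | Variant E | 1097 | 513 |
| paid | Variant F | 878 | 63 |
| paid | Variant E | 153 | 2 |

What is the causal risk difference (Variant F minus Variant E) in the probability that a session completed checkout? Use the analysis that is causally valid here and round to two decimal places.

Traffic source here is a post-treatment variable shaped by the variant; conditioning on it would introduce bias rather than remove it. The overall comparison is the causal one.
The causal difference is the pooled difference: 0.136 − 0.412 = -0.276.

-0.28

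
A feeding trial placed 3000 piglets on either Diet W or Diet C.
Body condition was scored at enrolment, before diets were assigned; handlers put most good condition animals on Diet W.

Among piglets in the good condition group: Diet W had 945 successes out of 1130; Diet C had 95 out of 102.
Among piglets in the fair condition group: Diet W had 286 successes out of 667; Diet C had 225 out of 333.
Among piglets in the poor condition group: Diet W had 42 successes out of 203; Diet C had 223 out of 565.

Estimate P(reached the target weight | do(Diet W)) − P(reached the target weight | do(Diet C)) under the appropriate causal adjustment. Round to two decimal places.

-0.17

Within every starting body condition level Diet C has the higher rate, yet pooled Diet W does — Simpson's reversal.
Starting body condition satisfies the back-door criterion: it is not a descendant of the diet, and it blocks the spurious path from diet to outcome. Adjusting for it (i.e., using the within-starting body condition rates) gives the causal effect.
Adjusting over the population distribution of starting body condition: 0.411·(0.836−0.931) + 0.333·(0.429−0.676) + 0.256·(0.207−0.395) = -0.169.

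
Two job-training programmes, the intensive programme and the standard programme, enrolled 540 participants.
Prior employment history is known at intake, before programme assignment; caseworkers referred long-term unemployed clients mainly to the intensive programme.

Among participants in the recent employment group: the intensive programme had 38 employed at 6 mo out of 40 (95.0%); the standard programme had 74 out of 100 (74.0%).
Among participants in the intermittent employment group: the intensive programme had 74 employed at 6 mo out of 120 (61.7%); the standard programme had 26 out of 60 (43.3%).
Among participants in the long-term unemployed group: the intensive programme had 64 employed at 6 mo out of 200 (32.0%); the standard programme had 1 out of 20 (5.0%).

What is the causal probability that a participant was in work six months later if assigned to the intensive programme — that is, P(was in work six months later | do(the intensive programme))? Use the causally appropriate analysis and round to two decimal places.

Prior employment history differs across programmes for reasons unrelated to any effect of the programme itself, and it separately predicts the outcome — a classic confounder. We must compare within prior employment history levels.
Standardising the intensive programme to the population prior employment history mix: 0.259·38/40 + 0.333·74/120 + 0.407·64/200 = 0.582.

0.58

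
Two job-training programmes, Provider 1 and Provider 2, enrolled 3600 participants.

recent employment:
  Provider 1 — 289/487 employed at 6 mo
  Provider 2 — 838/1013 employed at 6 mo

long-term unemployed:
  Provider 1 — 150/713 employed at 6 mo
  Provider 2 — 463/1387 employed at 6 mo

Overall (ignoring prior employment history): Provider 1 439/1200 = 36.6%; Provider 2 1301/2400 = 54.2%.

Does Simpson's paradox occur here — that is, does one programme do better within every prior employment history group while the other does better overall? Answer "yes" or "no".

Within each prior employment history level (recent employment 59.3% vs 82.7%; long-term unemployed 21.0% vs 33.4%), Provider 2 has the higher rate every time. Pooled: 36.6% vs 54.2% — Provider 2 has the higher rate overall. They agree.

no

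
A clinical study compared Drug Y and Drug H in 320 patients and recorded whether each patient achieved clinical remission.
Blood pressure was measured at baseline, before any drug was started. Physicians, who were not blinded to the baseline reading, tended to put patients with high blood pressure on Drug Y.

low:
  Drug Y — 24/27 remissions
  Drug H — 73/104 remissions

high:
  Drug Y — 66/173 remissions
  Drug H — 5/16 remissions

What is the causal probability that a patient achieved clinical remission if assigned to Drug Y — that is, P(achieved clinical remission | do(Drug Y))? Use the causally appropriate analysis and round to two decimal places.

Blood pressure is set before the drug has any effect — it is not caused by the drug — and it independently drives the outcome. That makes it a confounder, so the causal comparison is within blood pressure levels.
Standardising Drug Y to the population blood pressure mix: 0.409·24/27 + 0.591·66/173 = 0.589.

0.59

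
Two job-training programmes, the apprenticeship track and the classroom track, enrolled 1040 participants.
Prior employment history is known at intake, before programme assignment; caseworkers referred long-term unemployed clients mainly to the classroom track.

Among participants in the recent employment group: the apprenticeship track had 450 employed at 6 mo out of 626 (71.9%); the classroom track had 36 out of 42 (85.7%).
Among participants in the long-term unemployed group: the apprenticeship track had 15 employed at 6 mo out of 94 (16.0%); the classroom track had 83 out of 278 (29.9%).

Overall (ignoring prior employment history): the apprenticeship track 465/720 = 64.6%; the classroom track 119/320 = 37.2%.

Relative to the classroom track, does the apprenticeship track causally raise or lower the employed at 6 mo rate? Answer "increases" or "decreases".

Here prior employment history is a common cause — it drives both which programme a case falls under and the outcome. The crude comparison mixes populations; the stratum-specific rates are the causally relevant ones.
Within each level — recent employment: 71.9% vs 85.7%; long-term unemployed: 16.0% vs 29.9% — the classroom track is higher every time.

decreases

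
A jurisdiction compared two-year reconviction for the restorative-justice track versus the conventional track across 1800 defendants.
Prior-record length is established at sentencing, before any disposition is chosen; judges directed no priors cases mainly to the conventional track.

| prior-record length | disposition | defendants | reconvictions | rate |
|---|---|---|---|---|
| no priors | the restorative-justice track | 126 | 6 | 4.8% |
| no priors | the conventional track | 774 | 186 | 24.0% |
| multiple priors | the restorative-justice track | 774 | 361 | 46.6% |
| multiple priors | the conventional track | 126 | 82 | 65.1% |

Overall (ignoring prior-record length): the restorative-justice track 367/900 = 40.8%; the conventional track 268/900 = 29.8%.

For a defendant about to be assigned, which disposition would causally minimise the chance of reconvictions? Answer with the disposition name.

the restorative-justice track is lower inside every prior-record length stratum but the conventional track is lower in aggregate. Whether to stratify depends on how prior-record length relates to the disposition.
Here prior-record length is a common cause — it drives both which disposition a case falls under and the outcome. The crude comparison mixes populations; the stratum-specific rates are the causally relevant ones.
Within each level — no priors: 4.8% vs 24.0%; multiple priors: 46.6% vs 65.1% — the restorative-justice track is lower every time.

the restorative-justice track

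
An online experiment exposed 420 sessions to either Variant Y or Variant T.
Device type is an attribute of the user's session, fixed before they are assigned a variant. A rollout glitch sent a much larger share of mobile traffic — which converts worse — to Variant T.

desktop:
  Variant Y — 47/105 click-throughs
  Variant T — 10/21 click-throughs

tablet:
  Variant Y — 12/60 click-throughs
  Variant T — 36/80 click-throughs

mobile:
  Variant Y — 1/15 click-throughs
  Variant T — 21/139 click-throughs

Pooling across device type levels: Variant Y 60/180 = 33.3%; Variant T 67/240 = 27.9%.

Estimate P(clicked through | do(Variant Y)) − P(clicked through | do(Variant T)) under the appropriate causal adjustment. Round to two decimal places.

The device type-specific comparison favours Variant T throughout, but the pooled figures favour Variant Y. The question is whether to condition on device type.
Since device type is a pre-existing factor (not a product of the variant) and it affects the outcome on its own, it is a confounder. The stratified rates, not the pooled rate, identify the causal effect.
Adjusting over the population distribution of device type: 0.300·(0.448−0.476) + 0.333·(0.200−0.450) + 0.367·(0.067−0.151) = -0.123.

-0.12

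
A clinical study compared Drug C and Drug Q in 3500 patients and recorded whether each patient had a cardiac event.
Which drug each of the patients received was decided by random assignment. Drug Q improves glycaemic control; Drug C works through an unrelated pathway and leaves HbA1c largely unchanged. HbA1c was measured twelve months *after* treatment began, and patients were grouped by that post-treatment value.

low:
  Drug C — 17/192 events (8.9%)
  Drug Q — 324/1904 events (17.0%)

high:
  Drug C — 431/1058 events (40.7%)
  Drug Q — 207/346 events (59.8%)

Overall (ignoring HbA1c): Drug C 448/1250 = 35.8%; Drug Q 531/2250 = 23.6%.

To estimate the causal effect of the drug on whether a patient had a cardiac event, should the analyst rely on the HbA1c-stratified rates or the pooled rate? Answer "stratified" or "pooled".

pooled

HbA1c is downstream of the drug. One should not condition on a consequence of treatment, so the overall rates are the right comparison.
Pooled: Drug C 35.8% vs Drug Q 23.6%; Drug Q is lower overall.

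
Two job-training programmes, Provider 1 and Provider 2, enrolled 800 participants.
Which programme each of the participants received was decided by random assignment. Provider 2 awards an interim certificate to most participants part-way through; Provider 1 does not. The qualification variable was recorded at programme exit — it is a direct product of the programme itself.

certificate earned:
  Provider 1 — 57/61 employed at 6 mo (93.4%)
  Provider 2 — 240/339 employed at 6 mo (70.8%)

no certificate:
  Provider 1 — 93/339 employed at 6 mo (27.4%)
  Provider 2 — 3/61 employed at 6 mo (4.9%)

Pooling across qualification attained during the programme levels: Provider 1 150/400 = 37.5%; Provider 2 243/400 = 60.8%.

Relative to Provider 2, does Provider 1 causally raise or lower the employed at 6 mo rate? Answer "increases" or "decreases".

decreases

The stratified and pooled comparisons disagree (Provider 1 wins within each qualification attained during the programme; Provider 2 wins overall), so the answer turns on the causal role of qualification attained during the programme.
Qualification attained during the programme is downstream of the programme. One should not condition on a consequence of treatment, so the overall rates are the right comparison.
Pooled: Provider 1 37.5% vs Provider 2 60.8%; Provider 2 is higher overall.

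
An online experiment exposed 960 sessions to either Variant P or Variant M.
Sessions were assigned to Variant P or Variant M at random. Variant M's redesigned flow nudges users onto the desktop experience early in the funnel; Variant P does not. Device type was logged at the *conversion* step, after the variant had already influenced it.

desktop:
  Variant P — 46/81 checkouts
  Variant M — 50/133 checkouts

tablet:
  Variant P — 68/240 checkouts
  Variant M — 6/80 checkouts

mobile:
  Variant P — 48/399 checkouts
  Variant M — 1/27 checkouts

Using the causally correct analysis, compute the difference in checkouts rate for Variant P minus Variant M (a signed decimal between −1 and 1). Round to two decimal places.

Within every device type level Variant P has the higher rate, yet pooled Variant M does — Simpson's reversal.
Device type lies on the pathway variant → device type → outcome, so adjusting for it blocks the indirect effect. For the total causal effect of variant, use the unadjusted pooled rates.
The causal difference is the pooled difference: 0.225 − 0.237 = -0.013.

-0.01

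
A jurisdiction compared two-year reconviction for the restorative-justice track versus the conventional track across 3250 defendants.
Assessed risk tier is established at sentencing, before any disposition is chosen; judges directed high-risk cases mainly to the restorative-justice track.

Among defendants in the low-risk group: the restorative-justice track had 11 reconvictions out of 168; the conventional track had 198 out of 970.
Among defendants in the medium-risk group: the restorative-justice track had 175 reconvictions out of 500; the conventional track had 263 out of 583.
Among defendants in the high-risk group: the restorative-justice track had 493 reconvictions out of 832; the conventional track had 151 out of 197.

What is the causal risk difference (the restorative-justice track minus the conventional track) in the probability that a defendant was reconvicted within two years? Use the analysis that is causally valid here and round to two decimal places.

-0.14

The stratified and pooled comparisons disagree (the restorative-justice track wins within each assessed risk tier; the conventional track wins overall), so the answer turns on the causal role of assessed risk tier.
Since assessed risk tier is a pre-existing factor (not a product of the disposition) and it affects the outcome on its own, it is a confounder. The stratified rates, not the pooled rate, identify the causal effect.
Adjusting over the population distribution of assessed risk tier: 0.350·(0.065−0.204) + 0.333·(0.350−0.451) + 0.317·(0.593−0.766) = -0.137.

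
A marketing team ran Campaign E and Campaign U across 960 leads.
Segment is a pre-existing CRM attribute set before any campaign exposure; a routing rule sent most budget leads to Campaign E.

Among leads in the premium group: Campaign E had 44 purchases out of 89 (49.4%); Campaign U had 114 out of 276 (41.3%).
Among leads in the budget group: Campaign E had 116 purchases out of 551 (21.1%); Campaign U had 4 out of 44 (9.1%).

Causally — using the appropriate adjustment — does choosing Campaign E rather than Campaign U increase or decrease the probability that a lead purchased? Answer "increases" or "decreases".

increases

Campaign E is higher inside every customer segment stratum but Campaign U is higher in aggregate. Whether to stratify depends on how customer segment relates to the campaign.
Customer segment satisfies the back-door criterion: it is not a descendant of the campaign, and it blocks the spurious path from campaign to outcome. Adjusting for it (i.e., using the within-customer segment rates) gives the causal effect.
Within each level — premium: 49.4% vs 41.3%; budget: 21.1% vs 9.1% — Campaign E is higher every time.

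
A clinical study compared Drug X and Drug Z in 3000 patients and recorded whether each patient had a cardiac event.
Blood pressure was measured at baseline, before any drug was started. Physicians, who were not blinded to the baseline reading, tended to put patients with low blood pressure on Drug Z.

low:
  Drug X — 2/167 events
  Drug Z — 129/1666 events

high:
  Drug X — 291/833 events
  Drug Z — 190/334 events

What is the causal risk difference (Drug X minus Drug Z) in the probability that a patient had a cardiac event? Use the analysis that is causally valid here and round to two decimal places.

-0.13

Nothing the drug does changes blood pressure; the imbalance is an allocation artefact. With blood pressure also predicting the outcome, the pooled figure is confounded, and the within-stratum comparison is the causal one.
Adjusting over the population distribution of blood pressure: 0.611·(0.012−0.077) + 0.389·(0.349−0.569) = -0.125.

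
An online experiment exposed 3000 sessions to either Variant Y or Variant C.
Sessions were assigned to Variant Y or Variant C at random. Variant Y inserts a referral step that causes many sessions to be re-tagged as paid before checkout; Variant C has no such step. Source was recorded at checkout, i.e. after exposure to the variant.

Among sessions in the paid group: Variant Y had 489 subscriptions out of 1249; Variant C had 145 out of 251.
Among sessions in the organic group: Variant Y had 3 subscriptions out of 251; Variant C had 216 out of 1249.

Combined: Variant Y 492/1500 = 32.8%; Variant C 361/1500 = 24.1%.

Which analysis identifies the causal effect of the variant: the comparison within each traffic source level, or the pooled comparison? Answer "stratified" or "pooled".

pooled

Because the variant influences traffic source, traffic source is a post-treatment mediator, not a confounder. Stratifying on it would bias the estimate; the causal effect is the crude pooled difference.
Pooled: Variant Y 32.8% vs Variant C 24.1%; Variant Y is higher overall.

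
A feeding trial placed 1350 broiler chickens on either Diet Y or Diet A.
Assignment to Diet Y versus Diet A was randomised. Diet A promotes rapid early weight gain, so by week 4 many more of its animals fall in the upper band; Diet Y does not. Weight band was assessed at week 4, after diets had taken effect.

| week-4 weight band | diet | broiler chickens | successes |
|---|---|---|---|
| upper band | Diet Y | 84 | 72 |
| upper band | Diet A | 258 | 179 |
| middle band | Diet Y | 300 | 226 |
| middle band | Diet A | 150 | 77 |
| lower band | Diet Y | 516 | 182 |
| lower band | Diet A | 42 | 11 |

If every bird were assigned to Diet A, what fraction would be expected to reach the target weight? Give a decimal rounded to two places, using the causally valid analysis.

Because the diet influences week-4 weight band, week-4 weight band is a post-treatment mediator, not a confounder. Stratifying on it would bias the estimate; the causal effect is the crude pooled difference.
So P(outcome | do(Diet A)) is just the pooled rate for Diet A: 267/450 = 0.593.

0.59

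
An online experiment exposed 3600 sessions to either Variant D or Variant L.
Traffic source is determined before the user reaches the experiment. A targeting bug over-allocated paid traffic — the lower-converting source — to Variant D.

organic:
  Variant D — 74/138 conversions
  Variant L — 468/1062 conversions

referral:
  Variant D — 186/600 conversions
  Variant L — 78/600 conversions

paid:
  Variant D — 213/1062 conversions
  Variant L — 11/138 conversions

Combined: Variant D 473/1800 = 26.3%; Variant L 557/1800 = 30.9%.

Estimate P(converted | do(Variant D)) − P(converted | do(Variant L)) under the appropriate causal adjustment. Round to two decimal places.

+0.13

Variant D is higher inside every traffic source stratum but Variant L is higher in aggregate. Whether to stratify depends on how traffic source relates to the variant.
The imbalance in traffic source arose from how sessions were allocated, not from anything the variant did; and traffic source independently affects the outcome. The pooled gap is confounded — condition on traffic source.
Adjusting over the population distribution of traffic source: 0.333·(0.536−0.441) + 0.333·(0.310−0.130) + 0.333·(0.201−0.080) = +0.132.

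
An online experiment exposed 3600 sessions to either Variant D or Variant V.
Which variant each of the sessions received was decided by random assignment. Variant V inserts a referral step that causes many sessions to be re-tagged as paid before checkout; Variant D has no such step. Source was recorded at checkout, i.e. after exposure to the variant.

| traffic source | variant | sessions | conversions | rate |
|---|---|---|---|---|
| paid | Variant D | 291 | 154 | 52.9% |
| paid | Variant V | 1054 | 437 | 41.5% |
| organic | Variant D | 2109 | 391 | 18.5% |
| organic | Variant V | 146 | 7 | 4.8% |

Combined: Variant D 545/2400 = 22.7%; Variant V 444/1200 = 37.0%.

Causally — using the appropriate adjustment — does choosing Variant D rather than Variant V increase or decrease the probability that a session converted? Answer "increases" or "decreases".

The traffic source-specific comparison favours Variant D throughout, but the pooled figures favour Variant V. The question is whether to condition on traffic source.
The distribution of traffic source is itself part of what the variant does — it is an intermediate outcome. Holding it fixed would remove that part of the effect; the total effect is the pooled difference.
Pooled: Variant D 22.7% vs Variant V 37.0%; Variant V is higher overall.

decreases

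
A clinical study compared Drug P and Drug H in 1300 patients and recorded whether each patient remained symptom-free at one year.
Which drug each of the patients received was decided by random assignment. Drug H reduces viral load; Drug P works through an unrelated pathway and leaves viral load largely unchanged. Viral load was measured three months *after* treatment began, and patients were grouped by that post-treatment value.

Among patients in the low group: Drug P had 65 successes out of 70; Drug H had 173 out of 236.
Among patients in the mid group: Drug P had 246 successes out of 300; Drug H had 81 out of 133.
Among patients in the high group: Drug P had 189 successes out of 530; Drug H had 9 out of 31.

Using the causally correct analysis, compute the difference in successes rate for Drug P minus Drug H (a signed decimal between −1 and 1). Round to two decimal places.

Drug P is higher inside every viral load stratum but Drug H is higher in aggregate. Whether to stratify depends on how viral load relates to the drug.
Stratifying would compare drugs among patients the drugs themselves sorted into viral load groups — a form of selection on an intermediate. The unconditioned pooled rates give the total causal effect.
The causal difference is the pooled difference: 0.556 − 0.657 = -0.102.

-0.10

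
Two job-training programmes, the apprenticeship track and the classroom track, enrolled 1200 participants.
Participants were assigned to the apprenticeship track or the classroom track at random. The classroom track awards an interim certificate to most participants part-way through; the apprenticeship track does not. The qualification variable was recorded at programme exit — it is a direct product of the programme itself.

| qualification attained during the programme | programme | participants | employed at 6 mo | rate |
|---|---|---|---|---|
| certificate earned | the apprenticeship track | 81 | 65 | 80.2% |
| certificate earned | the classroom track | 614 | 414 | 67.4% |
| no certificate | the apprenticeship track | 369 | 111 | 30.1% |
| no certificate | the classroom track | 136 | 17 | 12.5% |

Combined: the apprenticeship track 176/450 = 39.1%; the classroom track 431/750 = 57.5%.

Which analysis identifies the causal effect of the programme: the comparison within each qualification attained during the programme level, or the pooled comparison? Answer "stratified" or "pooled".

pooled

the apprenticeship track is higher inside every qualification attained during the programme stratum but the classroom track is higher in aggregate. Whether to stratify depends on how qualification attained during the programme relates to the programme.
Stratifying would compare programmes among participants the programmes themselves sorted into qualification attained during the programme groups — a form of selection on an intermediate. The unconditioned pooled rates give the total causal effect.
Pooled: the apprenticeship track 39.1% vs the classroom track 57.5%; the classroom track is higher overall.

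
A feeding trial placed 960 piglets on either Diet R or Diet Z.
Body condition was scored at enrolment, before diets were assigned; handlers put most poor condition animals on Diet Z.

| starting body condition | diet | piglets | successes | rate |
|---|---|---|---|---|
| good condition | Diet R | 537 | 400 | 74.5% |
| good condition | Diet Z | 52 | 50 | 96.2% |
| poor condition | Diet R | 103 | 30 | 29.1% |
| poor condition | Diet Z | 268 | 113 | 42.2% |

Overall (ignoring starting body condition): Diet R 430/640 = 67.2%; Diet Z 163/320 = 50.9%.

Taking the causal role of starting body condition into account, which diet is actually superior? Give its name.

Nothing the diet does changes starting body condition; the imbalance is an allocation artefact. With starting body condition also predicting the outcome, the pooled figure is confounded, and the within-stratum comparison is the causal one.
Within each level — good condition: 74.5% vs 96.2%; poor condition: 29.1% vs 42.2% — Diet Z is higher every time.

Diet Z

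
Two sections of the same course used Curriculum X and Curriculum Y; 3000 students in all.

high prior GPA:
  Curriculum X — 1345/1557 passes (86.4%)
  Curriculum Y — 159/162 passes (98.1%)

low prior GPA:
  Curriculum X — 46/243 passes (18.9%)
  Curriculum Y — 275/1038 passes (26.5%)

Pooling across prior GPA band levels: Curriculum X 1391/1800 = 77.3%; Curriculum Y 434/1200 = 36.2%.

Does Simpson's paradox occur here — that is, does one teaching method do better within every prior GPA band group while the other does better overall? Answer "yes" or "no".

Within each prior GPA band level (high prior GPA 86.4% vs 98.1%; low prior GPA 18.9% vs 26.5%), Curriculum Y has the higher rate every time. Pooled: 77.3% vs 36.2% — Curriculum X has the higher rate overall. The two comparisons disagree.

yes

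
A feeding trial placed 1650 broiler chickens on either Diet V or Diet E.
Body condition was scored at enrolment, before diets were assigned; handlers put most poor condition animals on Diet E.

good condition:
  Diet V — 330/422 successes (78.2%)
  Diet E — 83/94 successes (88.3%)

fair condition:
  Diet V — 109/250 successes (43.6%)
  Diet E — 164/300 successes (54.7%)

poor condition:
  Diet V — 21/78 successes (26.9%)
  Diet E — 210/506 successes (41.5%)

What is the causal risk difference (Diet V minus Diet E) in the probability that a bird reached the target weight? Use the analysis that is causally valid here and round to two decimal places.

-0.12

Within every starting body condition level Diet E has the higher rate, yet pooled Diet V does — Simpson's reversal.
Since starting body condition is a pre-existing factor (not a product of the diet) and it affects the outcome on its own, it is a confounder. The stratified rates, not the pooled rate, identify the causal effect.
Adjusting over the population distribution of starting body condition: 0.313·(0.782−0.883) + 0.333·(0.436−0.547) + 0.354·(0.269−0.415) = -0.120.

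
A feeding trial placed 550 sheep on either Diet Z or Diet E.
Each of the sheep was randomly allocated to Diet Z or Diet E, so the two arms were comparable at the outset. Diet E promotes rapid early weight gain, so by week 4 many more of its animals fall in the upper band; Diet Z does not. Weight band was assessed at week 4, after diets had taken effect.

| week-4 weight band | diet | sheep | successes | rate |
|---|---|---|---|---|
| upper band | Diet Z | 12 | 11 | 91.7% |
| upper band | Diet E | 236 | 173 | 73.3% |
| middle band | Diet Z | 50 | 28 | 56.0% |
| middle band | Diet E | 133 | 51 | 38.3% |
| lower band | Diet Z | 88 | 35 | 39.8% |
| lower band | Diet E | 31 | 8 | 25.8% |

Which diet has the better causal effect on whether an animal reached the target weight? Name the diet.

Diet E

The week-4 weight band-specific comparison favours Diet Z throughout, but the pooled figures favour Diet E. The question is whether to condition on week-4 weight band.
Week-4 weight band here is a post-treatment variable shaped by the diet; conditioning on it would introduce bias rather than remove it. The overall comparison is the causal one.
Pooled: Diet Z 49.3% vs Diet E 58.0%; Diet E is higher overall.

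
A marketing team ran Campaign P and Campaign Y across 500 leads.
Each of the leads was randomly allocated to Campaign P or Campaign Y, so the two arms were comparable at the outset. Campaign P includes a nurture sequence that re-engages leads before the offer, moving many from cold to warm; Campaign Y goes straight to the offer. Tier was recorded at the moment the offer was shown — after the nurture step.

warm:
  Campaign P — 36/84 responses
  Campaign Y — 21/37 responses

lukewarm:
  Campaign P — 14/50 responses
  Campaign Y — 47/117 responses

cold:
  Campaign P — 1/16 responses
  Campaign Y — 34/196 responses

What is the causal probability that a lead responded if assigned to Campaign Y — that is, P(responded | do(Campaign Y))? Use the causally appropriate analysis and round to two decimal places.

The stratified and pooled comparisons disagree (Campaign Y wins within each engagement tier; Campaign P wins overall), so the answer turns on the causal role of engagement tier.
Because the campaign influences engagement tier, engagement tier is a post-treatment mediator, not a confounder. Stratifying on it would bias the estimate; the causal effect is the crude pooled difference.
So P(outcome | do(Campaign Y)) is just the pooled rate for Campaign Y: 102/350 = 0.291.

0.29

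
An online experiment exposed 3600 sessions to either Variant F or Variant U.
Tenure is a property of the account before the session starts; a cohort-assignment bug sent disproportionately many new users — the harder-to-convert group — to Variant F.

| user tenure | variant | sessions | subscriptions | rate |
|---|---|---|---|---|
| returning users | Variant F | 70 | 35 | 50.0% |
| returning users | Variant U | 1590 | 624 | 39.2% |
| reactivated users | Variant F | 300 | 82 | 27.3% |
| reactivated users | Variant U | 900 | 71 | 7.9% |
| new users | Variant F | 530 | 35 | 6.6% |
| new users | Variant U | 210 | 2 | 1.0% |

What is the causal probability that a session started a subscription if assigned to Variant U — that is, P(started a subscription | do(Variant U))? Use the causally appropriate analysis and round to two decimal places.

0.21

User tenure differs across variants for reasons unrelated to any effect of the variant itself, and it separately predicts the outcome — a classic confounder. We must compare within user tenure levels.
Standardising Variant U to the population user tenure mix: 0.461·624/1590 + 0.333·71/900 + 0.206·2/210 = 0.209.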